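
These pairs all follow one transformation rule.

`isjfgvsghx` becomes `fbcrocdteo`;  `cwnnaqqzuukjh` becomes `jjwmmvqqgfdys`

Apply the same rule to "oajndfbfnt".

What's happening: move the first 2 characters to the end (rotate left by 2), then shift every letter 4 places backward in the alphabet (wrapping around).
"oajndfbfnt" → "fjzbxbjpkw".

fjzbxbjpkw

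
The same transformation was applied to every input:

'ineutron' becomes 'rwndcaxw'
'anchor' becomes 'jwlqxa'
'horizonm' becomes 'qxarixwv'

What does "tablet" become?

cjkunc

The rule is to shift every letter 9 places forward in the alphabet (wrapping around).
Applying that to "tablet" gives "cjkunc".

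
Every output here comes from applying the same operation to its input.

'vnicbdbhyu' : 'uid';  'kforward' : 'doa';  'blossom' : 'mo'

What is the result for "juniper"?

The rule is to move the last 2 characters to the front (rotate right by 2), then keep one character in every 3, starting at position 2 (positions 2nd, 5th, 8th, ...).
For "juniper" the result is "rn".
(Check on "vnicbdbhyu": → "yuvnicbdbh" → "uid" ✓)

rn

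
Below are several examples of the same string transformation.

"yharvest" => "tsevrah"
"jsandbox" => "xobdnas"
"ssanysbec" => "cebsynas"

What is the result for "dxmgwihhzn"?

What's happening: reverse the string, then delete the last character.
Applying both steps to "dxmgwihhzn": "nzhhiwgmxd", then "nzhhiwgmx".

nzhhiwgmx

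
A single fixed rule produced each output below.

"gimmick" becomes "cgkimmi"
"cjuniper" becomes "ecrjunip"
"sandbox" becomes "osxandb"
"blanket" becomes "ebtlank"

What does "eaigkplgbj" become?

Each output is the input with this applied: swap the first and last characters, then move the last 2 characters to the front (rotate right by 2).
Starting from "eaigkplgbj": after the first operation, "jaigkplgbe"; after the second, "bejaigkplg".

bejaigkplg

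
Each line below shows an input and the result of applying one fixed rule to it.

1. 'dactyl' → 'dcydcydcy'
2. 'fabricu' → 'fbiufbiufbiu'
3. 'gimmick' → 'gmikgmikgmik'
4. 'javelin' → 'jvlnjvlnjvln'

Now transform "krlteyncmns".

klenmsklenmsklenms

In each case the input is transformed by: keep every other character starting from the first (positions 1st, 3rd, 5th, ...), then write the whole string 3 times in a row.
Starting from "krlteyncmns": after the first operation, "klenms"; after the second, "klenmsklenmsklenms".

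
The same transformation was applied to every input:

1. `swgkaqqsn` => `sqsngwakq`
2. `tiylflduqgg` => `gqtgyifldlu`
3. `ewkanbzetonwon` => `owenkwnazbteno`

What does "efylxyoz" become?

Each output is the input with this applied: move the last 3 characters to the front (rotate right by 3), then swap each adjacent pair of characters (1↔2, 3↔4, ...).
For "efylxyoz", step one produces "yozefylx"; step two turns that into "oyezyfxl".

oyezyfxl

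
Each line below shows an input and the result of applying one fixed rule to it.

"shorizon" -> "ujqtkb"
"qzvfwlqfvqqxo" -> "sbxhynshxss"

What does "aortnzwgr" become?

cqtvpby

The rule is to shift every letter 2 places forward in the alphabet (wrapping around), then delete the last 2 characters.
Applying both steps to "aortnzwgr": "cqtvpbyit", then "cqtvpby".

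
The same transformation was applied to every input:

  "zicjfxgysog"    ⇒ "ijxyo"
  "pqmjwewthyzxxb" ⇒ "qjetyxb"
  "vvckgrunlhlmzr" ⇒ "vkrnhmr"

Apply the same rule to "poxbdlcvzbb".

oblvb

What's happening: keep every other character starting from the second (positions 2nd, 4th, 6th, ...).
Doing the same to "poxbdlcvzbb": "oblvb".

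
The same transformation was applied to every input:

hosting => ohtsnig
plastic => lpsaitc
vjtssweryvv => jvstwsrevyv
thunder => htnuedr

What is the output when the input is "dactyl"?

adtcly

Each output is the input with this applied: swap each adjacent pair of characters (1↔2, 3↔4, ...).
For "dactyl" the result is "adtcly".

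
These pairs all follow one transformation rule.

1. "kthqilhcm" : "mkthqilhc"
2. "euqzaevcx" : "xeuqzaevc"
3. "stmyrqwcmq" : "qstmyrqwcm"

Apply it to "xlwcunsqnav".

vxlwcunsqna

In each case the input is transformed by: move the last character to the front.
On "xlwcunsqnav" that produces "vxlwcunsqna".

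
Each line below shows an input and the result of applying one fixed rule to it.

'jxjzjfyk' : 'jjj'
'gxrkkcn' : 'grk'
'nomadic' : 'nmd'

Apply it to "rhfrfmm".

rff

Looking at the pairs, the operation is to keep every other character starting from the first (positions 1st, 3rd, 5th, ...), then delete the last character.
"rhfrfmm" → "rff".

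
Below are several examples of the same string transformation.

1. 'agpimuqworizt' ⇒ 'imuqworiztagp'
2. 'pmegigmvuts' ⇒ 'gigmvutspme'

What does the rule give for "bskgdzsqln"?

The pattern: move the first 3 characters to the end (rotate left by 3).
So "bskgdzsqln" becomes "gdzsqlnbsk".

gdzsqlnbsk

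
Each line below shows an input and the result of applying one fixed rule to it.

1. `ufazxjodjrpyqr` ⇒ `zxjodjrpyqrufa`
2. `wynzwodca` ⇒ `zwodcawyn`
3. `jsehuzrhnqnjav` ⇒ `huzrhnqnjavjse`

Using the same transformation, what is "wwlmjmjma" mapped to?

What's happening: move the first 3 characters to the end (rotate left by 3).
For "wwlmjmjma" the result is "mjmjmawwl".

mjmjmawwl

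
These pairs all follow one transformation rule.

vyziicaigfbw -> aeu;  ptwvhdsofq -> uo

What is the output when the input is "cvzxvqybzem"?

ao

Rule — shift every letter 2 places backward in the alphabet (wrapping around), then keep only the vowels.
On "cvzxvqybzem": the first step gives "atxvtowzxck", and the second then gives "ao".
(Check on "vyziicaigfbw": → "twxggaygedzu" → "aeu" ✓)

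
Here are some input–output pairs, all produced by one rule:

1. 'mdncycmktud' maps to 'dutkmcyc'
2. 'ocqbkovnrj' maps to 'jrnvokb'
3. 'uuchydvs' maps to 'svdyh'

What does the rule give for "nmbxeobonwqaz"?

In each case the input is transformed by: reverse the string, then delete the last 3 characters.
"nmbxeobonwqaz" → "zaqwnoboexbmn" → "zaqwnoboex".

zaqwnoboex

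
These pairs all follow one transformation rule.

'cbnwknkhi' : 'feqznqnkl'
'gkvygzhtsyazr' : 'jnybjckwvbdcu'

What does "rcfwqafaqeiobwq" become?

ufiztdidthlrezt

The transformation: shift every letter 3 places forward in the alphabet (wrapping around).
So "rcfwqafaqeiobwq" becomes "ufiztdidthlrezt".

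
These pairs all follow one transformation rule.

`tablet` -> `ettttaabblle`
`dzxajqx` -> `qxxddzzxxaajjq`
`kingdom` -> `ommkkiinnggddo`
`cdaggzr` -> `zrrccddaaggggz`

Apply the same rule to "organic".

iccoorrggaanni

Looking at the pairs, the operation is to double every character, then move the last 3 characters to the front (rotate right by 3).
Working it through for "organic": intermediate "oorrggaanniicc", final "iccoorrggaanni".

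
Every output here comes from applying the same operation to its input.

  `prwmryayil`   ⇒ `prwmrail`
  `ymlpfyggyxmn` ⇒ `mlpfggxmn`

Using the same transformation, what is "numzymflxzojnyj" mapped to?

In each case the input is transformed by: remove every "y".
Doing the same to "numzymflxzojnyj": "numzmflxzojnj".

numzmflxzojnj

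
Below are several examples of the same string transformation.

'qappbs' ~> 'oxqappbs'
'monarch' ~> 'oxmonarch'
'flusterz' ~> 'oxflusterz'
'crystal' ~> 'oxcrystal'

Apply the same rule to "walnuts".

Rule — prepend "ox".
Applying that to "walnuts" gives "oxwalnuts".

oxwalnuts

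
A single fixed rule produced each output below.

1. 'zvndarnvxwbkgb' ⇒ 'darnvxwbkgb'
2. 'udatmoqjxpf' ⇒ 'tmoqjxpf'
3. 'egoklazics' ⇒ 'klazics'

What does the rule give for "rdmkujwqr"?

kujwqr

The transformation: delete the first 3 characters.
On "rdmkujwqr" that produces "kujwqr".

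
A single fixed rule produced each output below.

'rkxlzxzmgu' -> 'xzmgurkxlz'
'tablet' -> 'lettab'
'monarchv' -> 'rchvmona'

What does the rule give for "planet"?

The pattern: swap the front and back halves of the string.
"planet" → "netpla".

netpla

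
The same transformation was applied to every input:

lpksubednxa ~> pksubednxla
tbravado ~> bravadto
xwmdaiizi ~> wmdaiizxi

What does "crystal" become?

rystacl

The rule is to swap the first and last characters, then move the first character to the end.
For "crystal", step one produces "lrystac"; step two turns that into "rystacl".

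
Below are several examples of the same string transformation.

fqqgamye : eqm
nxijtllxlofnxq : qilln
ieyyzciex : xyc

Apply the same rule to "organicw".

Rule — move the last character to the front, then keep one character in every 3, starting at position 1 (positions 1st, 4th, 7th, ...).
On "organicw" that produces "wgi".

wgi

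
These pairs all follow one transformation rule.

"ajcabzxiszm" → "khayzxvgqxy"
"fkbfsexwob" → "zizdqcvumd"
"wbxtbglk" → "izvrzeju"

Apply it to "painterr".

The pattern: swap the first and last characters, then shift every letter 2 places backward in the alphabet (wrapping around).
So "painterr" becomes "pyglrcpn".

pyglrcpn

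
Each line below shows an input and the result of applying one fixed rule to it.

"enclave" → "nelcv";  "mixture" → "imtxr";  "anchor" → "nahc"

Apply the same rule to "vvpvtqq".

vvvpq

Each output is the input with this applied: swap each adjacent pair of characters (1↔2, 3↔4, ...), then delete the last 2 characters.
"vvpvtqq" → "vvvpqtq" → "vvvpq".
(Check on "mixture": → "imtxrue" → "imtxr" ✓)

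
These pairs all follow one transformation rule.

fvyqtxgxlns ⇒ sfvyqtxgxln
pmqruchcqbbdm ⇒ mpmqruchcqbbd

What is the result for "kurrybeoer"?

rkurrybeoe

Each output is the input with this applied: move the last character to the front.
On "kurrybeoer" that produces "rkurrybeoe".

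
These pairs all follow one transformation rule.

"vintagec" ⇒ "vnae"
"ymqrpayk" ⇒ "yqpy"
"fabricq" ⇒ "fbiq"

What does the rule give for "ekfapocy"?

The rule is to keep every other character starting from the first (positions 1st, 3rd, 5th, ...).
On "ekfapocy" that produces "efpc".

efpc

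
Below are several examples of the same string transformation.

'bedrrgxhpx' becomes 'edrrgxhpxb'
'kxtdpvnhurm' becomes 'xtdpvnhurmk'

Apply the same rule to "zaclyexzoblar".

What's happening: move the first character to the end.
On "zaclyexzoblar" that produces "aclyexzoblarz".

aclyexzoblarz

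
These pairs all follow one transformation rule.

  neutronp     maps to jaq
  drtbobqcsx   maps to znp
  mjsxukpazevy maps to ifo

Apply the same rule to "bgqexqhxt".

xcm

In each case the input is transformed by: shift every letter 4 places backward in the alphabet (wrapping around), then keep only the first 3 characters.
On "bgqexqhxt": the first step gives "xcmatmdtp", and the second then gives "xcm".
(Check on "mjsxukpazevy": → "ifotqglwvaru" → "ifo" ✓)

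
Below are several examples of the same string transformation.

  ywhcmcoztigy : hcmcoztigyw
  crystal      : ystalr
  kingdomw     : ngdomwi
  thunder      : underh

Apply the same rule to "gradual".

Looking at the pairs, the operation is to delete the first character, then move the first character to the end.
Applying both steps to "gradual": "radual", then "adualr".
(Check on "kingdomw": → "ingdomw" → "ngdomwi" ✓)

adualr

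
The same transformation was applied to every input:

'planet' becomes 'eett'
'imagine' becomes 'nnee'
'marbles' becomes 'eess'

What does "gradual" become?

Rule — double every character, then keep only the last 4 characters.
"gradual" → "ggrraadduuaall" → "aall".

aall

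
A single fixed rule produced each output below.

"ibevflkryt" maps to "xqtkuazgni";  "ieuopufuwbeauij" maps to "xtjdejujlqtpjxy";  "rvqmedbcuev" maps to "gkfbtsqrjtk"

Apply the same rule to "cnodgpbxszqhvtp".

Looking at the pairs, the operation is to shift every letter 11 places backward in the alphabet (wrapping around).
So "cnodgpbxszqhvtp" becomes "rcdsveqmhofwkie".

rcdsveqmhofwkie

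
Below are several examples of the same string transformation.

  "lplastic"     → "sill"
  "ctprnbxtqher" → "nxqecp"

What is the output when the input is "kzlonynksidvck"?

nnsdckl

The rule is to keep every other character starting from the first (positions 1st, 3rd, 5th, ...), then move the first 2 characters to the end (rotate left by 2).
On "kzlonynksidvck" that produces "nnsdckl".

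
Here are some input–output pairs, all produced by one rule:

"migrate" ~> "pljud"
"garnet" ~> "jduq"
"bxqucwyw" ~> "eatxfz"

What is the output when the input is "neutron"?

qhxwu

The rule is to shift every letter 3 places forward in the alphabet (wrapping around), then delete the last 2 characters.
Doing the same to "neutron": "qhxwu".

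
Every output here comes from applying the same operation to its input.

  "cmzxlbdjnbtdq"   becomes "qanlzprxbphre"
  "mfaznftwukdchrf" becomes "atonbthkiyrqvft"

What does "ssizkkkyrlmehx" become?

Looking at the pairs, the operation is to shift every letter 12 places backward in the alphabet (wrapping around).
"ssizkkkyrlmehx" → "ggwnyyymfzasvl".

ggwnyyymfzasvl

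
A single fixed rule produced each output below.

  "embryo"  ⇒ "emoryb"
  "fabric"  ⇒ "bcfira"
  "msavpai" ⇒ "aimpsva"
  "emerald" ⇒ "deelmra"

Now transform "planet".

The pattern: sort the characters into alphabetical order, then move the first character to the end.
On "planet": the first step gives "aelnpt", and the second then gives "elnpta".

elnpta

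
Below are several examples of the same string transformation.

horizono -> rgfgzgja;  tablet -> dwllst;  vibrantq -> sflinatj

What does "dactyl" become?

Each output is the input with this applied: shift every letter 8 places backward in the alphabet (wrapping around), then swap the front and back halves of the string.
"dactyl" → "vsulqd" → "lqdvsu".
(Check on "vibrantq": → "natjsfli" → "sflinatj" ✓)

lqdvsu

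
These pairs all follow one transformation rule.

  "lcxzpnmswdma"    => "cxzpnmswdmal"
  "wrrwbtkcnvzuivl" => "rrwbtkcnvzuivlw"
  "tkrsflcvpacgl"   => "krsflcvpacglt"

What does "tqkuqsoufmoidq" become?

Each output is the input with this applied: move the first character to the end.
Applying that to "tqkuqsoufmoidq" gives "qkuqsoufmoidqt".

qkuqsoufmoidqt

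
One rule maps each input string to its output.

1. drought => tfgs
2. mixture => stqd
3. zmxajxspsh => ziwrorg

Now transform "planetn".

mdsm

In each case the input is transformed by: delete the first 3 characters, then shift every letter 1 place backward in the alphabet (wrapping around).
On "planetn": the first step gives "netn", and the second then gives "mdsm".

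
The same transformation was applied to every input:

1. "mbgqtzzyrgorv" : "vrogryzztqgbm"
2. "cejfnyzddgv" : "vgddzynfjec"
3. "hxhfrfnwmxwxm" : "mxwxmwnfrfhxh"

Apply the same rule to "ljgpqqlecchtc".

cthccelqqpgjl

Each output is the input with this applied: reverse the string.
Applying that to "ljgpqqlecchtc" gives "cthccelqqpgjl".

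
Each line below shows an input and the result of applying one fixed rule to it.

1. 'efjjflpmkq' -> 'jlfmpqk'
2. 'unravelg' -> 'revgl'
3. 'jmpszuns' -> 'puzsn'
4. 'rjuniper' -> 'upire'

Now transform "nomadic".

In each case the input is transformed by: swap each adjacent pair of characters (1↔2, 3↔4, ...), then delete the first 3 characters.
For "nomadic", step one produces "onamidc"; step two turns that into "midc".

midc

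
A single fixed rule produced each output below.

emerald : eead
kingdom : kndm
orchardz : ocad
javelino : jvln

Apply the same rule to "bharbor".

babr

What's happening: keep every other character starting from the first (positions 1st, 3rd, 5th, ...).
Applying that to "bharbor" gives "babr".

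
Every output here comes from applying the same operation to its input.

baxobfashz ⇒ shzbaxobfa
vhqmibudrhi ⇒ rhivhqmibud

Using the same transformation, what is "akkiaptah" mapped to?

The transformation: move the last 3 characters to the front (rotate right by 3).
Applying that to "akkiaptah" gives "tahakkiap".

tahakkiap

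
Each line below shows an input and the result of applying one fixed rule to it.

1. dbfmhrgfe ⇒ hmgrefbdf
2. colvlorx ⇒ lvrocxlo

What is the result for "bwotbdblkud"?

The rule is to move the first 3 characters to the end (rotate left by 3), then swap each adjacent pair of characters (1↔2, 3↔4, ...).
Doing the same to "bwotbdblkud": "btbdklduwbo".
(Check on "colvlorx": → "vlorxcol" → "lvrocxlo" ✓)

btbdklduwbo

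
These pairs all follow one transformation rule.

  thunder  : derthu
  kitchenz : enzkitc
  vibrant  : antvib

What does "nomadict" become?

The transformation: move the last 3 characters to the front (rotate right by 3), then delete the last character.
Doing the same to "nomadict": "ictnoma".

ictnoma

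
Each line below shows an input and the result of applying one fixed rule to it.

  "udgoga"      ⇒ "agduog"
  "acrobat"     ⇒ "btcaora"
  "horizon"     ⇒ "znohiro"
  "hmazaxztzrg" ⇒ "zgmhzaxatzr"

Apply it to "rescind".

Looking at the pairs, the operation is to swap each adjacent pair of characters (1↔2, 3↔4, ...), then move the last 2 characters to the front (rotate right by 2).
"rescind" → "ercsnid" → "idercsn".

idercsn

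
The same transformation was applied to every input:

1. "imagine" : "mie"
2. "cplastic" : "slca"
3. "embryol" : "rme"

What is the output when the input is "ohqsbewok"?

The pattern: sort the characters into reverse alphabetical order, then keep every other character starting from the second (positions 2nd, 4th, 6th, ...).
Working it through for "ohqsbewok": intermediate "wsqookheb", final "soke".

soke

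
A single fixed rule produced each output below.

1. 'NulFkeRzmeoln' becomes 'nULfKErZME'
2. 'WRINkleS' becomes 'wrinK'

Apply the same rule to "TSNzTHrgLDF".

The pattern: flip the case of every letter, then delete the last 3 characters.
For "TSNzTHrgLDF", step one produces "tsnZthRGldf"; step two turns that into "tsnZthRG".

tsnZthRG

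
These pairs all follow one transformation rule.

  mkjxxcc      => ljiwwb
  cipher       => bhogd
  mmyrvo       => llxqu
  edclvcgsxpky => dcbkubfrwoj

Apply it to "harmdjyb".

Rule — shift every letter 1 place backward in the alphabet (wrapping around), then delete the last character.
"harmdjyb" → "gzqlcixa" → "gzqlcix".

gzqlcix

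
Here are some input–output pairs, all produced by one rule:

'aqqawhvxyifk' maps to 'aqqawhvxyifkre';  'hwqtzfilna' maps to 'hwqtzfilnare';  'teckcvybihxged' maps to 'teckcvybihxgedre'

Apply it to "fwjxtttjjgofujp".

fwjxtttjjgofujpre

The pattern: append "re".
"fwjxtttjjgofujp" → "fwjxtttjjgofujpre".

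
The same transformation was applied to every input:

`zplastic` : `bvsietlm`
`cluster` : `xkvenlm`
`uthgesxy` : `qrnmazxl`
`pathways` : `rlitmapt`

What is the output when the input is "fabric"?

bvytuk

Rule — shift every letter 7 places backward in the alphabet (wrapping around), then move the last 2 characters to the front (rotate right by 2).
Starting from "fabric": after the first operation, "ytukbv"; after the second, "bvytuk".
(Check on "uthgesxy": → "nmazxlqr" → "qrnmazxl" ✓)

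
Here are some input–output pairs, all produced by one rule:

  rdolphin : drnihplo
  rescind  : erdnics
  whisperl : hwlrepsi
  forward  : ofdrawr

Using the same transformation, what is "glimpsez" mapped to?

lgzespmi

Rule — move the first 2 characters to the end (rotate left by 2), then reverse the string.
Starting from "glimpsez": after the first operation, "impsezgl"; after the second, "lgzespmi".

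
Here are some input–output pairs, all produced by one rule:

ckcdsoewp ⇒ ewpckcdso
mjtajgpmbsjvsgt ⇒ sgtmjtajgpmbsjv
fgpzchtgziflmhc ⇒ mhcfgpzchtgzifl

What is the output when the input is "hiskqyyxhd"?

The transformation: move the last 3 characters to the front (rotate right by 3).
So "hiskqyyxhd" becomes "xhdhiskqyy".

xhdhiskqyy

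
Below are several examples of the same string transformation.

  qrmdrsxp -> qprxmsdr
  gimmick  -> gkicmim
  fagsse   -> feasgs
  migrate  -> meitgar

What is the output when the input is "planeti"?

The pattern: take characters alternately from the front and the back (1st, last, 2nd, 2nd-last, ...).
For "planeti" the result is "piltaen".

piltaen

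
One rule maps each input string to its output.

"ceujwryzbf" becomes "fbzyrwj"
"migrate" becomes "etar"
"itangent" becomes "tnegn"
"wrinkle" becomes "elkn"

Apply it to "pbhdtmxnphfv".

vfhpnxmtd

The transformation: reverse the string, then delete the last 3 characters.
Applying both steps to "pbhdtmxnphfv": "vfhpnxmtdhbp", then "vfhpnxmtd".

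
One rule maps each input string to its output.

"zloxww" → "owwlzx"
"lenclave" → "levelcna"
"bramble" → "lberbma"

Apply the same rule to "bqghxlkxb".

The transformation: swap each adjacent pair of characters (1↔2, 3↔4, ...), then move the last 3 characters to the front (rotate right by 3).
Applying both steps to "bqghxlkxb": "qbhglxxkb", then "xkbqbhglx".

xkbqbhglx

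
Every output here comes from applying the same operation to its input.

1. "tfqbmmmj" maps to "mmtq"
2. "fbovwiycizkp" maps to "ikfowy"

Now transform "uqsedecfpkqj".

pqusdc

The rule is to keep every other character starting from the first (positions 1st, 3rd, 5th, ...), then move the last 2 characters to the front (rotate right by 2).
Applying both steps to "uqsedecfpkqj": "usdcpq", then "pqusdc".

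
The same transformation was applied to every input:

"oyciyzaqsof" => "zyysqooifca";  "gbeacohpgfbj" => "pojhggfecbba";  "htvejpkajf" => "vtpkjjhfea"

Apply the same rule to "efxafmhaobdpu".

xupomhffedbaa

In each case the input is transformed by: sort the characters into reverse alphabetical order.
"efxafmhaobdpu" → "xupomhffedbaa".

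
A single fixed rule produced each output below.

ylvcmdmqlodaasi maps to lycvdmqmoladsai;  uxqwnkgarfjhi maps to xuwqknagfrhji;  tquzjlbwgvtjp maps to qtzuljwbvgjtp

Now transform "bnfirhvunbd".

The transformation: swap each adjacent pair of characters (1↔2, 3↔4, ...).
Doing the same to "bnfirhvunbd": "nbifhruvbnd".

nbifhruvbnd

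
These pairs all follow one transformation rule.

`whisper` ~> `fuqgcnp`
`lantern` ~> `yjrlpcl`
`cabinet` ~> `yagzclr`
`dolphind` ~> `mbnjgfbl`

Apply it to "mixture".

gkrvpsc

The transformation: swap each adjacent pair of characters (1↔2, 3↔4, ...), then shift every letter 2 places backward in the alphabet (wrapping around).
For "mixture" the result is "gkrvpsc".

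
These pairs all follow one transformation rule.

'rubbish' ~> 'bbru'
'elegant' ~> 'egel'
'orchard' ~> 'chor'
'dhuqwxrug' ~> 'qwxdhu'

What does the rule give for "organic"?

Looking at the pairs, the operation is to delete the last 3 characters, then swap the front and back halves of the string.
Starting from "organic": after the first operation, "orga"; after the second, "gaor".
(Check on "elegant": → "eleg" → "egel" ✓)

gaor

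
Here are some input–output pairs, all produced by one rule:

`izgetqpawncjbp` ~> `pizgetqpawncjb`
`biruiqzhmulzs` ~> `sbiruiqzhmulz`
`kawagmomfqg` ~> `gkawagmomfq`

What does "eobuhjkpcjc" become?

In each case the input is transformed by: move the last character to the front.
"eobuhjkpcjc" → "ceobuhjkpcj".

ceobuhjkpcj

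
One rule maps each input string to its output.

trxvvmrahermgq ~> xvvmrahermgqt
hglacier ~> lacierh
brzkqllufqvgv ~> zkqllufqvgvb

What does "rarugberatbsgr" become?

rugberatbsgrr

The pattern: move the first character to the end, then delete the first character.
Starting from "rarugberatbsgr": after the first operation, "arugberatbsgrr"; after the second, "rugberatbsgrr".
(Check on "trxvvmrahermgq": → "rxvvmrahermgqt" → "xvvmrahermgqt" ✓)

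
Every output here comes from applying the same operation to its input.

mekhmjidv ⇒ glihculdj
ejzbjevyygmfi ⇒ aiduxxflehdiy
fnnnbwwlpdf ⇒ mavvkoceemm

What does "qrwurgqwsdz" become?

The rule is to move the first 3 characters to the end (rotate left by 3), then shift every letter 1 place backward in the alphabet (wrapping around).
Starting from "qrwurgqwsdz": after the first operation, "urgqwsdzqrw"; after the second, "tqfpvrcypqv".

tqfpvrcypqv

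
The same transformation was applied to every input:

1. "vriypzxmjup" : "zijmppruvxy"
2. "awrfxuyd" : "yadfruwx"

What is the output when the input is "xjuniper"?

The pattern: sort the characters into alphabetical order, then move the last character to the front.
"xjuniper" → "eijnprux" → "xeijnpru".

xeijnpru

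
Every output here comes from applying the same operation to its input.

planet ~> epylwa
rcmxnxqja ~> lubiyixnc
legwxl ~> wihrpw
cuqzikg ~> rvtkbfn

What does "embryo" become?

In each case the input is transformed by: reverse the string, then shift every letter 11 places forward in the alphabet (wrapping around).
For "embryo", step one produces "oyrbme"; step two turns that into "zjcmxp".
(Check on "rcmxnxqja": → "ajqxnxmcr" → "lubiyixnc" ✓)

zjcmxp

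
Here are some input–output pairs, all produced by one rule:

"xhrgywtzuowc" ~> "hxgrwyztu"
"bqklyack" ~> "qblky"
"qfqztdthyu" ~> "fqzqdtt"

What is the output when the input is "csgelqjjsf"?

scegqlj

Each output is the input with this applied: delete the last 3 characters, then swap each adjacent pair of characters (1↔2, 3↔4, ...).
Applying both steps to "csgelqjjsf": "csgelqj", then "scegqlj".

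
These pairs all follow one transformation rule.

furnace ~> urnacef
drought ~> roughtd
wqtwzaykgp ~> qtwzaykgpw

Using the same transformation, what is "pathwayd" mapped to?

athwaydp

The transformation: move the first character to the end.
On "pathwayd" that produces "athwaydp".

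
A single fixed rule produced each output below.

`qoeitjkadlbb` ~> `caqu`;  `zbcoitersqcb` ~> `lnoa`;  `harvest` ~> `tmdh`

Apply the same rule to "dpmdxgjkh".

pbyp

The transformation: shift every letter 12 places forward in the alphabet (wrapping around), then keep only the first 4 characters.
Applying both steps to "dpmdxgjkh": "pbypjsvwt", then "pbyp".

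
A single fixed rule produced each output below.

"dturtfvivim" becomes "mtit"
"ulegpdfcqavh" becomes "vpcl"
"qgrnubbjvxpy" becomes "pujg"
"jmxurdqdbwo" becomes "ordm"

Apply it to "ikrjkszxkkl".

Looking at the pairs, the operation is to keep one character in every 3, starting at position 2 (positions 2nd, 5th, 8th, ...), then swap the first and last characters.
"ikrjkszxkkl" → "kkxl" → "lkxk".

lkxk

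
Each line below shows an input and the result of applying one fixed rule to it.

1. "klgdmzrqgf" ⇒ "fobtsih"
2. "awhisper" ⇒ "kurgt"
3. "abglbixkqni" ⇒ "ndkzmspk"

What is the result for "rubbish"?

What's happening: delete the first 3 characters, then shift every letter 2 places forward in the alphabet (wrapping around).
Doing the same to "rubbish": "dkuj".

dkuj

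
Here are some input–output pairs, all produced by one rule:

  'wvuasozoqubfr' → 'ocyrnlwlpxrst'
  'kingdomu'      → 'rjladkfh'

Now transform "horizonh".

The transformation: reverse the string, then shift every letter 3 places backward in the alphabet (wrapping around).
For "horizonh", step one produces "hnoziroh"; step two turns that into "eklwfole".

eklwfole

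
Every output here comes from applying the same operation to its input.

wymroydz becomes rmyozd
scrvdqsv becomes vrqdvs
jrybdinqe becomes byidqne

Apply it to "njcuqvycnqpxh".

ucvqcyqnxph

The pattern: delete the first 2 characters, then swap each adjacent pair of characters (1↔2, 3↔4, ...).
Starting from "njcuqvycnqpxh": after the first operation, "cuqvycnqpxh"; after the second, "ucvqcyqnxph".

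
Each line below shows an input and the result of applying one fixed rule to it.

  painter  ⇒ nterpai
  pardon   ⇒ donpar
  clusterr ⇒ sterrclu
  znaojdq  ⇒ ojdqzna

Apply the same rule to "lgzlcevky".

The rule is to move the first 3 characters to the end (rotate left by 3).
Applying that to "lgzlcevky" gives "lcevkylgz".

lcevkylgz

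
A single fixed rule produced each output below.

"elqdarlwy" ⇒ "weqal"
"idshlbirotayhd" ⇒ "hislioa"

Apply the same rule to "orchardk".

What's happening: move the last 2 characters to the front (rotate right by 2), then keep every other character starting from the first (positions 1st, 3rd, 5th, ...).
Starting from "orchardk": after the first operation, "dkorchar"; after the second, "doca".

doca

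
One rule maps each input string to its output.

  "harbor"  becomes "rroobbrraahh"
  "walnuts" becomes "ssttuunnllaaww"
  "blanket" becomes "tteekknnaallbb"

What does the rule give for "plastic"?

In each case the input is transformed by: double every character, then reverse the string.
Doing the same to "plastic": "cciittssaallpp".
(Check on "harbor": → "hhaarrbboorr" → "rroobbrraahh" ✓)

cciittssaallpp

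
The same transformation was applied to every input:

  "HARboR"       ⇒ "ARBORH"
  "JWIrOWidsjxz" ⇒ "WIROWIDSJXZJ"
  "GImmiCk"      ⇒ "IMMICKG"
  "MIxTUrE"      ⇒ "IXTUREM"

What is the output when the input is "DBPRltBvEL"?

In each case the input is transformed by: move the first character to the end, then convert every letter to uppercase.
Applying both steps to "DBPRltBvEL": "BPRltBvELD", then "BPRLTBVELD".

BPRLTBVELD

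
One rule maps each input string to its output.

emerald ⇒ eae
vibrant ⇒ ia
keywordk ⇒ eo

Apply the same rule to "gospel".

oe

The rule is to move the first character to the end, then keep only the vowels.
So "gospel" becomes "oe".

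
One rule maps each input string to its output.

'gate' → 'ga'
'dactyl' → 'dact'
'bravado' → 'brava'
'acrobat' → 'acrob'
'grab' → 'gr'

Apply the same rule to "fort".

fo

Each output is the input with this applied: delete the last 2 characters.
So "fort" becomes "fo".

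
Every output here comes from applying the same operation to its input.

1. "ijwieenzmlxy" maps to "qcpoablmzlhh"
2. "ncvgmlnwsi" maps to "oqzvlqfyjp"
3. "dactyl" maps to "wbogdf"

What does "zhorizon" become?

lcrqckru

Looking at the pairs, the operation is to swap the front and back halves of the string, then shift every letter 3 places forward in the alphabet (wrapping around).
Starting from "zhorizon": after the first operation, "izonzhor"; after the second, "lcrqckru".
(Check on "dactyl": → "tyldac" → "wbogdf" ✓)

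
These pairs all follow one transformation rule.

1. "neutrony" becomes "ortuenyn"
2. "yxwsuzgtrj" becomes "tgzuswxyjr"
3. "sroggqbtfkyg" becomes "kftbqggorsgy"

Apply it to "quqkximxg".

mixkquqgx

Looking at the pairs, the operation is to reverse the string, then move the first 2 characters to the end (rotate left by 2).
Applying both steps to "quqkximxg": "gxmixkquq", then "mixkquqgx".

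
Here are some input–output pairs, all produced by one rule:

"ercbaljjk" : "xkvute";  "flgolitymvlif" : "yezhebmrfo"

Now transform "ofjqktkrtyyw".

The transformation: shift every letter 7 places backward in the alphabet (wrapping around), then delete the last 3 characters.
Working it through for "ofjqktkrtyyw": intermediate "hycjdmdkmrrp", final "hycjdmdkm".
(Check on "ercbaljjk": → "xkvuteccd" → "xkvute" ✓)

hycjdmdkm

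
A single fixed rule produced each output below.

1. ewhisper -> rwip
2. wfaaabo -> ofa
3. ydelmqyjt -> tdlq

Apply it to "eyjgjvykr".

The rule is to move the last 2 characters to the front (rotate right by 2), then keep every other character starting from the second (positions 2nd, 4th, 6th, ...).
"eyjgjvykr" → "kreyjgjvy" → "rygv".

rygv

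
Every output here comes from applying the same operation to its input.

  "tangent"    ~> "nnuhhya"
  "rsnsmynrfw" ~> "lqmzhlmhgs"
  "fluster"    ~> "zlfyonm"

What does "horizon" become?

bhiiltc

The pattern: take characters alternately from the front and the back (1st, last, 2nd, 2nd-last, ...), then shift every letter 6 places backward in the alphabet (wrapping around).
"horizon" → "bhiiltc".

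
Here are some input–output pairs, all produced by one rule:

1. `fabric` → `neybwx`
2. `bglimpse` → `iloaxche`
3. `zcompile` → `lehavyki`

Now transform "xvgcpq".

ylmtrc

In each case the input is transformed by: shift every letter 4 places backward in the alphabet (wrapping around), then swap the front and back halves of the string.
For "xvgcpq", step one produces "trcylm"; step two turns that into "ylmtrc".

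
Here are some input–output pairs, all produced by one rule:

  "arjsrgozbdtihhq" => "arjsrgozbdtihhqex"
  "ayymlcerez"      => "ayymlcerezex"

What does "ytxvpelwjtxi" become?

The transformation: append "ex".
So "ytxvpelwjtxi" becomes "ytxvpelwjtxiex".

ytxvpelwjtxiex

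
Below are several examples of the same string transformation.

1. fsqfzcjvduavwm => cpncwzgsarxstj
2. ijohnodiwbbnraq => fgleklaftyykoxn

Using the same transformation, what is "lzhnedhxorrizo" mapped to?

iwekbaeuloofwl

Rule — shift every letter 3 places backward in the alphabet (wrapping around).
For "lzhnedhxorrizo" the result is "iwekbaeuloofwl".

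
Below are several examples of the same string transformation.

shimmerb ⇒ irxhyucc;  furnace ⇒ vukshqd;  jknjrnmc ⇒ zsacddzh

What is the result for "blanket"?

rjbuqad

In each case the input is transformed by: shift every letter 10 places backward in the alphabet (wrapping around), then take characters alternately from the front and the back (1st, last, 2nd, 2nd-last, ...).
Applying both steps to "blanket": "rbqdauj", then "rjbuqad".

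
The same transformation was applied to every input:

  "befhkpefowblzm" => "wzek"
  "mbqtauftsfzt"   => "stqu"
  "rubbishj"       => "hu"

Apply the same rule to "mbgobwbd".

bb

The rule is to swap the front and back halves of the string, then keep one character in every 3, starting at position 3 (positions 3rd, 6th, 9th, ...).
Working it through for "mbgobwbd": intermediate "bwbdmbgo", final "bb".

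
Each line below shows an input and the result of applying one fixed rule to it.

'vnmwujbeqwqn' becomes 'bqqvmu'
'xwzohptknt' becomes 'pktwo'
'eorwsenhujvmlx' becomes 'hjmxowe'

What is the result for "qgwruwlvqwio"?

lqiqwu

In each case the input is transformed by: swap the front and back halves of the string, then keep every other character starting from the first (positions 1st, 3rd, 5th, ...).
"qgwruwlvqwio" → "lvqwioqgwruw" → "lqiqwu".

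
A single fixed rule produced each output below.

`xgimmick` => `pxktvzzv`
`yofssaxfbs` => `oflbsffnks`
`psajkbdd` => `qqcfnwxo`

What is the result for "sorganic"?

vpfbetna

Each output is the input with this applied: shift every letter 13 places forward in the alphabet (wrapping around) — i.e. ROT13, then move the last 2 characters to the front (rotate right by 2).
"sorganic" → "fbetnavp" → "vpfbetna".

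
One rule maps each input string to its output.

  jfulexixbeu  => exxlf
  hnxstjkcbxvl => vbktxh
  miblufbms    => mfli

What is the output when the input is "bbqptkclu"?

lkpb

Each output is the input with this applied: reverse the string, then keep every other character starting from the second (positions 2nd, 4th, 6th, ...).
"bbqptkclu" → "lkpb".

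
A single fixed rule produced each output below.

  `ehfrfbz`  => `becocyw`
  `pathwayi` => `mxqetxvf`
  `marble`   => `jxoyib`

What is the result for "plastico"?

The rule is to shift every letter 3 places backward in the alphabet (wrapping around).
"plastico" → "mixpqfzl".

mixpqfzl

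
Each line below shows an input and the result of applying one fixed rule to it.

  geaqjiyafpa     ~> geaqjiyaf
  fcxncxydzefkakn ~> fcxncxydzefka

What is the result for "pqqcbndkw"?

In each case the input is transformed by: delete the last 2 characters.
So "pqqcbndkw" becomes "pqqcbnd".

pqqcbnd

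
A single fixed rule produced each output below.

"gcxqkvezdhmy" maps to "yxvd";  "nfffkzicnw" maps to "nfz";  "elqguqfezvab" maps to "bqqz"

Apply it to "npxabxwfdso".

dxx

The rule is to keep one character in every 3, starting at position 3 (positions 3rd, 6th, 9th, ...), then move the last character to the front.
Working it through for "npxabxwfdso": intermediate "xxd", final "dxx".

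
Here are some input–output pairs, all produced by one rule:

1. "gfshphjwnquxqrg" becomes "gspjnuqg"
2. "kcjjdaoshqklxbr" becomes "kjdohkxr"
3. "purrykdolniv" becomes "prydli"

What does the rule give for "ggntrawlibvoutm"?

gnrwivum

Each output is the input with this applied: keep every other character starting from the first (positions 1st, 3rd, 5th, ...).
On "ggntrawlibvoutm" that produces "gnrwivum".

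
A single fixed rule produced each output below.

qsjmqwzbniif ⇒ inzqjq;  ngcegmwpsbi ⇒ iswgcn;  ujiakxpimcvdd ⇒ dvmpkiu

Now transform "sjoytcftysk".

kyftos

Looking at the pairs, the operation is to keep every other character starting from the first (positions 1st, 3rd, 5th, ...), then reverse the string.
Working it through for "sjoytcftysk": intermediate "sotfyk", final "kyftos".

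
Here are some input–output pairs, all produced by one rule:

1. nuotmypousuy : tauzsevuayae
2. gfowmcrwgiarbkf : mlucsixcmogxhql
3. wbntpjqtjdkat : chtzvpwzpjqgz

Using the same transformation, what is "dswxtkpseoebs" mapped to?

jycdzqvykukhy

Each output is the input with this applied: shift every letter 6 places forward in the alphabet (wrapping around).
For "dswxtkpseoebs" the result is "jycdzqvykukhy".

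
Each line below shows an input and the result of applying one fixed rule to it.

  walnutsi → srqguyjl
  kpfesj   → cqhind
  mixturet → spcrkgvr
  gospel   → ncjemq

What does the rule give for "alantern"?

Rule — swap the front and back halves of the string, then shift every letter 2 places backward in the alphabet (wrapping around).
Working it through for "alantern": intermediate "ternalan", final "rcplyjyl".

rcplyjyl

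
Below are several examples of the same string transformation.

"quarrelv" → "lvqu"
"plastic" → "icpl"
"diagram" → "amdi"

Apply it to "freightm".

tmfr

The transformation: move the first 2 characters to the end (rotate left by 2), then keep only the last 4 characters.
Doing the same to "freightm": "tmfr".
(Check on "diagram": → "agramdi" → "amdi" ✓)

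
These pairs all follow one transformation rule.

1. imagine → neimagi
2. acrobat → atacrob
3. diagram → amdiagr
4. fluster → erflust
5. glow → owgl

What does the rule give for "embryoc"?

ocembry

Looking at the pairs, the operation is to move the last 2 characters to the front (rotate right by 2).
For "embryoc" the result is "ocembry".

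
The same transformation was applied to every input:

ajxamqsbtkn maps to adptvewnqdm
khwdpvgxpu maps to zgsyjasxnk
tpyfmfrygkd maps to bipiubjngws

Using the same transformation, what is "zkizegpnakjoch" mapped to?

Looking at the pairs, the operation is to move the first 2 characters to the end (rotate left by 2), then shift every letter 3 places forward in the alphabet (wrapping around).
Working it through for "zkizegpnakjoch": intermediate "izegpnakjochzk", final "lchjsqdnmrfkcn".

lchjsqdnmrfkcn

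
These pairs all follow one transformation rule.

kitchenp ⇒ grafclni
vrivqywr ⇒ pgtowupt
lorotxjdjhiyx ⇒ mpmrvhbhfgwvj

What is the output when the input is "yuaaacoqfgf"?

syyyamodedw

The pattern: shift every letter 2 places backward in the alphabet (wrapping around), then move the first character to the end.
Working it through for "yuaaacoqfgf": intermediate "wsyyyamoded", final "syyyamodedw".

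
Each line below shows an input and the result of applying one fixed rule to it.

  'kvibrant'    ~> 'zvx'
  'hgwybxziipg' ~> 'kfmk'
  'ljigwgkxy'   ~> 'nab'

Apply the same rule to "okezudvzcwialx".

oydmb

The transformation: keep one character in every 3, starting at position 2 (positions 2nd, 5th, 8th, ...), then shift every letter 4 places forward in the alphabet (wrapping around).
Starting from "okezudvzcwialx": after the first operation, "kuzix"; after the second, "oydmb".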